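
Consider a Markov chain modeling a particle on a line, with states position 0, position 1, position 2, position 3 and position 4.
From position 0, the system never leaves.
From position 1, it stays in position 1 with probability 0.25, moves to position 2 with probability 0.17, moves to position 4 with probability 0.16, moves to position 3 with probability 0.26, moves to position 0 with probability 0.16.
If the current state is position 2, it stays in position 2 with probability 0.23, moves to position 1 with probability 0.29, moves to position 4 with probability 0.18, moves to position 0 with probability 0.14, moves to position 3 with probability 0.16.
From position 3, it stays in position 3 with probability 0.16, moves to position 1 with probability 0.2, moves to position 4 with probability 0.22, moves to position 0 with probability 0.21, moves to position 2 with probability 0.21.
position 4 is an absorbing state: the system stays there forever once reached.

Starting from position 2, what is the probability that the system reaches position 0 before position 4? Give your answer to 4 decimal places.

0.4649

Let h(s) be the probability of absorption at position 0 starting from transient state s. Then h(position 0) = 1 and h(position 4) = 0. By first-step analysis:
h(position 1) = 0.16·1 + 0.25·h(position 1) + 0.17·h(position 2) + 0.26·h(position 3) + 0.16·0
h(position 2) = 0.14·1 + 0.29·h(position 1) + 0.23·h(position 2) + 0.16·h(position 3) + 0.18·0
h(position 3) = 0.21·1 + 0.2·h(position 1) + 0.21·h(position 2) + 0.16·h(position 3) + 0.22·0
Solving: h(position 1) = 0.4858, h(position 2) = 0.4649, h(position 3) = 0.4819.
Starting from position 2, the probability is 0.4649.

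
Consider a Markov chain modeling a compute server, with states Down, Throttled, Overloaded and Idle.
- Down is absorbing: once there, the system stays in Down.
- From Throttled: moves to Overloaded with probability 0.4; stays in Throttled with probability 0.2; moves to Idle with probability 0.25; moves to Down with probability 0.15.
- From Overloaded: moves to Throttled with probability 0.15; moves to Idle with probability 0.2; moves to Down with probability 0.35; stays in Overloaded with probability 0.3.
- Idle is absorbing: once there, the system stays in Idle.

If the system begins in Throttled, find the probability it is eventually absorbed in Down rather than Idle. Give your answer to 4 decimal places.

0.4900

Let h(s) be the probability of absorption at Down starting from transient state s. Then h(Down) = 1 and h(Idle) = 0. By first-step analysis:
h(Throttled) = 0.15·1 + 0.2·h(Throttled) + 0.4·h(Overloaded) + 0.25·0
h(Overloaded) = 0.35·1 + 0.15·h(Throttled) + 0.3·h(Overloaded) + 0.2·0
Solving: h(Throttled) = 0.4900, h(Overloaded) = 0.6050.
Starting from Throttled, the probability is 0.4900.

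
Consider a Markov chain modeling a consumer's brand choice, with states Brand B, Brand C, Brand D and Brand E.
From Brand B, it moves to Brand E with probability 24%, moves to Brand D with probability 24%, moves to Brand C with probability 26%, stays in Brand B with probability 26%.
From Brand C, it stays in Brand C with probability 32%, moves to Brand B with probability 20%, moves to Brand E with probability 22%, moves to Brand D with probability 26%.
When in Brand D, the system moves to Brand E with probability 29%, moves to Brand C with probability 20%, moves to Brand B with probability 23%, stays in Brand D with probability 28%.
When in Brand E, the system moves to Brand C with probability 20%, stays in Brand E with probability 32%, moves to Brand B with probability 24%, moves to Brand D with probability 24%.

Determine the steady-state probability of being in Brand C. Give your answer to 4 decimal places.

Let the stationary distribution be π with π = πP and π_1 + π_2 + π_3 + π_4 = 1.
π_1 = 0.26·π_1 + 0.2·π_2 + 0.23·π_3 + 0.24·π_4
π_2 = 0.26·π_1 + 0.32·π_2 + 0.2·π_3 + 0.2·π_4
π_3 = 0.24·π_1 + 0.26·π_2 + 0.28·π_3 + 0.24·π_4
Solving with the normalization constraint gives π = (0.2324, 0.2431, 0.2551, 0.2694).
So the stationary probability of Brand C is 0.2431.

0.2431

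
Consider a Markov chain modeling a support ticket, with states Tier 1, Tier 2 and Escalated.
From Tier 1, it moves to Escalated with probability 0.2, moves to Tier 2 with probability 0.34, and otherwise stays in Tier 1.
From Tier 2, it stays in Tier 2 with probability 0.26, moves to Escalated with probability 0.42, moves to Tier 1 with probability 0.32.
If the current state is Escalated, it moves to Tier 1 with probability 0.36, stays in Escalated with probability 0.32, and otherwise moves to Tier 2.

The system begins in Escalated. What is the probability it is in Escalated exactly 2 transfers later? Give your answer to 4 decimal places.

0.3088

Sum over the intermediate state after 1 transfer:
P = P(Escalated→Tier 1)·P(Tier 1→Escalated) + P(Escalated→Tier 2)·P(Tier 2→Escalated) + P(Escalated→Escalated)·P(Escalated→Escalated)
  = 0.36×0.2 + 0.32×0.42 + 0.32×0.32
  = 0.0720 + 0.1344 + 0.1024 = 0.3088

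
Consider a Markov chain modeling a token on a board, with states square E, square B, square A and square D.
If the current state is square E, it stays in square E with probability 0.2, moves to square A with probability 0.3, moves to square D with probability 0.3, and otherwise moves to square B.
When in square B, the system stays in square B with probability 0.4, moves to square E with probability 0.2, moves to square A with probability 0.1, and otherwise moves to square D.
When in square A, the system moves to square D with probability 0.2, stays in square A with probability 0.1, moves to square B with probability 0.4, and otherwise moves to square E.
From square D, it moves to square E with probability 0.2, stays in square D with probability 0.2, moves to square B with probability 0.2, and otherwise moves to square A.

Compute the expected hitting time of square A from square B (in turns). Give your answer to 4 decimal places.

4.5082

Let t(s) be the expected number of turns to first reach square A from state s, with t(square A) = 0. Conditioning on the first turn:
t(square E) = 1 + 0.2·t(square E) + 0.2·t(square B) + 0.3·t(square D)
t(square B) = 1 + 0.2·t(square E) + 0.4·t(square B) + 0.3·t(square D)
t(square D) = 1 + 0.2·t(square E) + 0.2·t(square B) + 0.2·t(square D)
Solving: t(square E) = 3.6066, t(square B) = 4.5082, t(square D) = 3.2787.
Expected turns from square B to square A: 4.5082.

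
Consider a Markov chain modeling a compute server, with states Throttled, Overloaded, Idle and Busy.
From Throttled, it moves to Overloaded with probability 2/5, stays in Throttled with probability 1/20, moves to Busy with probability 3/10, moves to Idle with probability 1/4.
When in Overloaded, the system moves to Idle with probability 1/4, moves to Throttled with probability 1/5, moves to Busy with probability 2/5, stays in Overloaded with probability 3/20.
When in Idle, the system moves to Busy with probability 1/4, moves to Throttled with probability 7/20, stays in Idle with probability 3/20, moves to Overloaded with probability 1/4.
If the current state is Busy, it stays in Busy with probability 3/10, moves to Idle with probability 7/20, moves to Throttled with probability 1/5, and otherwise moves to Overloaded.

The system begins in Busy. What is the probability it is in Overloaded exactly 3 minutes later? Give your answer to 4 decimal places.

0.2301

Propagate the distribution vector 3 minutes from Busy.
After 0 minutes: (0.0000, 0.0000, 0.0000, 1.0000)
After 1 minute: (0.2000, 0.1500, 0.3500, 0.3000)
After 2 minutes: (0.2225, 0.2350, 0.2450, 0.2975)
After 3 minutes: (0.2034, 0.2301, 0.2553, 0.3113)
P(in Overloaded after 3 minutes) = 0.2301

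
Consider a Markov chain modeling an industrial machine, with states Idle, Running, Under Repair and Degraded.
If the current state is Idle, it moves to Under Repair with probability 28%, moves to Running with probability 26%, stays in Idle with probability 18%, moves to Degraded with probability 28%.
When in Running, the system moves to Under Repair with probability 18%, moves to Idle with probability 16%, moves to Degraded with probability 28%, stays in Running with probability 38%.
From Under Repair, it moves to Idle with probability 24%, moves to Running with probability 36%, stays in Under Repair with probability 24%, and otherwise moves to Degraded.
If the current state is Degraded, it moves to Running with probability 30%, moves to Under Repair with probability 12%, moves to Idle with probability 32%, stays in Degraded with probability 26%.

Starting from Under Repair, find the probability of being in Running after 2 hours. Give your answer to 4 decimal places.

Propagate the distribution vector 2 hours from Under Repair.
After 0 hours: (0.0000, 0.0000, 1.0000, 0.0000)
After 1 hour: (0.2400, 0.3600, 0.2400, 0.1600)
After 2 hours: (0.2096, 0.3336, 0.2088, 0.2480)
P(in Running after 2 hours) = 0.3336

0.3336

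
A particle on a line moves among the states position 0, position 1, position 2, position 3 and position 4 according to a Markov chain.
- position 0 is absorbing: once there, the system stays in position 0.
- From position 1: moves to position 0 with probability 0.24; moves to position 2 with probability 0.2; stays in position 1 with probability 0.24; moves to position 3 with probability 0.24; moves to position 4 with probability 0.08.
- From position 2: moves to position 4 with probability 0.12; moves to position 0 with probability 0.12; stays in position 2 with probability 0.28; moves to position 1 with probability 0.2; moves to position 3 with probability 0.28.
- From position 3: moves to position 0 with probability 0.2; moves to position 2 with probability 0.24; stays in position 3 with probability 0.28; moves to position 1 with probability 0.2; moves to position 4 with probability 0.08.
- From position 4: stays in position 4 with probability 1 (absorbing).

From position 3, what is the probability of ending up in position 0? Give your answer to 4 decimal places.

Let h(s) be the probability of absorption at position 0 starting from transient state s. Then h(position 0) = 1 and h(position 4) = 0. By first-step analysis:
h(position 1) = 0.24·1 + 0.24·h(position 1) + 0.2·h(position 2) + 0.24·h(position 3) + 0.08·0
h(position 2) = 0.12·1 + 0.2·h(position 1) + 0.28·h(position 2) + 0.28·h(position 3) + 0.12·0
h(position 3) = 0.2·1 + 0.2·h(position 1) + 0.24·h(position 2) + 0.28·h(position 3) + 0.08·0
Solving: h(position 1) = 0.6940, h(position 2) = 0.6232, h(position 3) = 0.6783.
Starting from position 3, the probability is 0.6783.

0.6783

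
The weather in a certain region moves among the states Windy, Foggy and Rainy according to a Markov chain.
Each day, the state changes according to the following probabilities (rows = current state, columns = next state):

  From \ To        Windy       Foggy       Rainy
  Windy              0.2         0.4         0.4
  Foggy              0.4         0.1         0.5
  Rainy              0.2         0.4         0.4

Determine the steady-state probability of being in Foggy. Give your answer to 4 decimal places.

0.3077

Let the stationary distribution be π with π = πP and π_1 + π_2 + π_3 = 1.
π_1 = 0.2·π_1 + 0.4·π_2 + 0.2·π_3
π_2 = 0.4·π_1 + 0.1·π_2 + 0.4·π_3
Solving with the normalization constraint gives π = (0.2615, 0.3077, 0.4308).
So the stationary probability of Foggy is 0.3077.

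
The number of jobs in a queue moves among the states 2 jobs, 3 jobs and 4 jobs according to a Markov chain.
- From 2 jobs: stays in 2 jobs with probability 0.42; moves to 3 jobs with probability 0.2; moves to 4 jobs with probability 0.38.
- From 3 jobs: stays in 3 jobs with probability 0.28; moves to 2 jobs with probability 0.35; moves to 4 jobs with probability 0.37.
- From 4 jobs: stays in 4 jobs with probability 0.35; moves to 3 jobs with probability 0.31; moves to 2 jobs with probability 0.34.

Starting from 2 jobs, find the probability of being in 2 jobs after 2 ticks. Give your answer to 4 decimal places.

Sum over the intermediate state after 1 tick:
P = P(2 jobs→2 jobs)·P(2 jobs→2 jobs) + P(2 jobs→3 jobs)·P(3 jobs→2 jobs) + P(2 jobs→4 jobs)·P(4 jobs→2 jobs)
  = 0.42×0.42 + 0.2×0.35 + 0.38×0.34
  = 0.1764 + 0.0700 + 0.1292 = 0.3756

0.3756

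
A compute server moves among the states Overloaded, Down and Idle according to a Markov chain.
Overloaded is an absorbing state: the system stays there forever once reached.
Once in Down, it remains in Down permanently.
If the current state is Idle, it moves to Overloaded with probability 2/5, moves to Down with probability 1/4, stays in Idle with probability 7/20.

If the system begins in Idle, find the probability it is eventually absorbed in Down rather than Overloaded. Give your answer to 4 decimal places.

0.3846

Let h(s) be the probability of absorption at Down starting from transient state s. Then h(Down) = 1 and h(Overloaded) = 0. By first-step analysis:
h(Idle) = 0.4·0 + 0.25·1 + 0.35·h(Idle)
Solving: h(Idle) = 0.3846.
Starting from Idle, the probability is 0.3846.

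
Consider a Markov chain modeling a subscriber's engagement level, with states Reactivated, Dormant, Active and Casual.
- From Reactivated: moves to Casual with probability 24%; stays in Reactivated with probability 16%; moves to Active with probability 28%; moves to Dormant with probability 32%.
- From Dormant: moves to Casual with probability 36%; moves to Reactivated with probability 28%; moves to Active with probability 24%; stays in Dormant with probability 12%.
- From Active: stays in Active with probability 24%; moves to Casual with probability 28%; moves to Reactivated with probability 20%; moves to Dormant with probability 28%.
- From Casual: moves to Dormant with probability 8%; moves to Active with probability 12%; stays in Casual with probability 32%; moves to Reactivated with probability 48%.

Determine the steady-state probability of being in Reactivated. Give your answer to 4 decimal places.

0.2875

Let the stationary distribution be π with π = πP and π_1 + π_2 + π_3 + π_4 = 1.
π_1 = 0.16·π_1 + 0.28·π_2 + 0.2·π_3 + 0.48·π_4
π_2 = 0.32·π_1 + 0.12·π_2 + 0.28·π_3 + 0.08·π_4
π_3 = 0.28·π_1 + 0.24·π_2 + 0.24·π_3 + 0.12·π_4
Solving with the normalization constraint gives π = (0.2875, 0.2002, 0.2159, 0.2964).
So the stationary probability of Reactivated is 0.2875.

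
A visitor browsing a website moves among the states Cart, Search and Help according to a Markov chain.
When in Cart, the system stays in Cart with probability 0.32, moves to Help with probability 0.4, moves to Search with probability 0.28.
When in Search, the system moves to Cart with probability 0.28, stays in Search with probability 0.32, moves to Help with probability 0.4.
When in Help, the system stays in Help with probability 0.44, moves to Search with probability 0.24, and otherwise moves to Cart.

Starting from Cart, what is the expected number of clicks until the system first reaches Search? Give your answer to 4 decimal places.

Let t(s) be the expected number of clicks to first reach Search from state s, with t(Search) = 0. Conditioning on the first click:
t(Cart) = 1 + 0.32·t(Cart) + 0.4·t(Help)
t(Help) = 1 + 0.32·t(Cart) + 0.44·t(Help)
Solving: t(Cart) = 3.7975, t(Help) = 3.9557.
Expected clicks from Cart to Search: 3.7975.

3.7975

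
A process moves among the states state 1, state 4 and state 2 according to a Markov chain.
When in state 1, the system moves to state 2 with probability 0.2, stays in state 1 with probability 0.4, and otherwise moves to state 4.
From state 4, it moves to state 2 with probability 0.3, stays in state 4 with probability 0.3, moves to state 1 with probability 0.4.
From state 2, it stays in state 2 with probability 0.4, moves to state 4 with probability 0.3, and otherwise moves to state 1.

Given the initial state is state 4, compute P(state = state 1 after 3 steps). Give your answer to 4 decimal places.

0.3710

Propagate the distribution vector 3 steps from state 4.
After 0 steps: (0.0000, 1.0000, 0.0000)
After 1 step: (0.4000, 0.3000, 0.3000)
After 2 steps: (0.3700, 0.3400, 0.2900)
After 3 steps: (0.3710, 0.3370, 0.2920)
P(in state 1 after 3 steps) = 0.3710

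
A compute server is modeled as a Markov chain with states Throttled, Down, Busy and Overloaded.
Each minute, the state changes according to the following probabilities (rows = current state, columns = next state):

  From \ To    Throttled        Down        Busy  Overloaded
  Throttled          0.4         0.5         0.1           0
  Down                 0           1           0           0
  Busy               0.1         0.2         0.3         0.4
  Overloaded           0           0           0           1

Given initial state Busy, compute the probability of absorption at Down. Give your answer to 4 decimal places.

Let h(s) be the probability of absorption at Down starting from transient state s. Then h(Down) = 1 and h(Overloaded) = 0. By first-step analysis:
h(Throttled) = 0.4·h(Throttled) + 0.5·1 + 0.1·h(Busy)
h(Busy) = 0.1·h(Throttled) + 0.2·1 + 0.3·h(Busy) + 0.4·0
Solving: h(Throttled) = 0.9024, h(Busy) = 0.4146.
Starting from Busy, the probability is 0.4146.

0.4146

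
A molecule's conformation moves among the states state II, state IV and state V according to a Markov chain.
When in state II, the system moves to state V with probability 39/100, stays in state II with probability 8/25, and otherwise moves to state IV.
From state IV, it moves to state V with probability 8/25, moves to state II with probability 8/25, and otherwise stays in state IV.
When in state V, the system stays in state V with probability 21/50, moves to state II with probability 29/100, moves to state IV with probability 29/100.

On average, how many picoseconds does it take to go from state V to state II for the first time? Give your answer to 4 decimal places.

3.3405

Let t(s) be the expected number of picoseconds to first reach state II from state s, with t(state II) = 0. Conditioning on the first picosecond:
t(state IV) = 1 + 0.36·t(state IV) + 0.32·t(state V)
t(state V) = 1 + 0.29·t(state IV) + 0.42·t(state V)
Solving: t(state IV) = 3.2328, t(state V) = 3.3405.
Expected picoseconds from state V to state II: 3.3405.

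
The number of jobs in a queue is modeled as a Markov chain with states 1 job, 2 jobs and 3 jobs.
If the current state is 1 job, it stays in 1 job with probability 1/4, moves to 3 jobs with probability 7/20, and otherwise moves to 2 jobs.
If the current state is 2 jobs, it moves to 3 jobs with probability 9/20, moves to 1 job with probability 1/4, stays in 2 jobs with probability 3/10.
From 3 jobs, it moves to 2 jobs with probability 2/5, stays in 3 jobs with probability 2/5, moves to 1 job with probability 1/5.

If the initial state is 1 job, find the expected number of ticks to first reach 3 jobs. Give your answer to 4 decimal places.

2.5882

Let t(s) be the expected number of ticks to first reach 3 jobs from state s, with t(3 jobs) = 0. Conditioning on the first tick:
t(1 job) = 1 + 0.25·t(1 job) + 0.4·t(2 jobs)
t(2 jobs) = 1 + 0.25·t(1 job) + 0.3·t(2 jobs)
Solving: t(1 job) = 2.5882, t(2 jobs) = 2.3529.
Expected ticks from 1 job to 3 jobs: 2.5882.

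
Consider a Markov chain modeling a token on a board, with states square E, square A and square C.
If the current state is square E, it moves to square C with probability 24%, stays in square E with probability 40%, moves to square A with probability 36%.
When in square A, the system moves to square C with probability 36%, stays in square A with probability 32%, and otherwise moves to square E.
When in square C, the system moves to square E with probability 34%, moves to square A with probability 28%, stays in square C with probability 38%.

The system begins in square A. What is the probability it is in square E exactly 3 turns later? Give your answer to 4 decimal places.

0.3548

Propagate the distribution vector 3 turns from square A.
After 0 turns: (0.0000, 1.0000, 0.0000)
After 1 turn: (0.3200, 0.3200, 0.3600)
After 2 turns: (0.3528, 0.3184, 0.3288)
After 3 turns: (0.3548, 0.3210, 0.3242)
P(in square E after 3 turns) = 0.3548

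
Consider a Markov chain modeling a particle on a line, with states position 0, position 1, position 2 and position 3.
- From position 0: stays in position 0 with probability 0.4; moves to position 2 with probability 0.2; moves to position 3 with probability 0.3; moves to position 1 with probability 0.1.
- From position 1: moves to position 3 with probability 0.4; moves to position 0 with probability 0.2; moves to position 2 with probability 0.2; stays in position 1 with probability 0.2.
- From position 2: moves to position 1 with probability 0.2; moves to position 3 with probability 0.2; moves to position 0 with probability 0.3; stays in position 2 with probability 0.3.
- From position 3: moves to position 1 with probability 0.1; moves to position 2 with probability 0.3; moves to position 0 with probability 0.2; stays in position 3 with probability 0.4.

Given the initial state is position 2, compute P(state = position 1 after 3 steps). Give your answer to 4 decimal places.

0.1400

Propagate the distribution vector 3 steps from position 2.
After 0 steps: (0.0000, 0.0000, 1.0000, 0.0000)
After 1 step: (0.3000, 0.2000, 0.3000, 0.2000)
After 2 steps: (0.2900, 0.1500, 0.2500, 0.3100)
After 3 steps: (0.2830, 0.1400, 0.2560, 0.3210)
P(in position 1 after 3 steps) = 0.1400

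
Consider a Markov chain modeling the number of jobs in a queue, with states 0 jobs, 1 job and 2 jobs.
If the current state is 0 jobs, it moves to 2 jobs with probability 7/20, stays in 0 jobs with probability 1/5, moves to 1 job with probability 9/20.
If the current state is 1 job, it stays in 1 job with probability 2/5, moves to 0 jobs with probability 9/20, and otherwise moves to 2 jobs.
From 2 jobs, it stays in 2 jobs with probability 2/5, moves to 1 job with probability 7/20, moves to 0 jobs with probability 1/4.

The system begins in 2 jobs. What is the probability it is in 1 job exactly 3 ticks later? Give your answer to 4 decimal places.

0.4004

Propagate the distribution vector 3 ticks from 2 jobs.
After 0 ticks: (0.0000, 0.0000, 1.0000)
After 1 tick: (0.2500, 0.3500, 0.4000)
After 2 ticks: (0.3075, 0.3925, 0.3000)
After 3 ticks: (0.3131, 0.4004, 0.2865)
P(in 1 job after 3 ticks) = 0.4004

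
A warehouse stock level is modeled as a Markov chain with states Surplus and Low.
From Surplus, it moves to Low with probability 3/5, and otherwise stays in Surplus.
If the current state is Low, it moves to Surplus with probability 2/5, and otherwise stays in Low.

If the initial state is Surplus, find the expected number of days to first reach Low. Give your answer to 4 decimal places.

Let t(s) be the expected number of days to first reach Low from state s, with t(Low) = 0. Conditioning on the first day:
t(Surplus) = 1 + 0.4·t(Surplus)
Solving: t(Surplus) = 1.6667.
Expected days from Surplus to Low: 1.6667.

1.6667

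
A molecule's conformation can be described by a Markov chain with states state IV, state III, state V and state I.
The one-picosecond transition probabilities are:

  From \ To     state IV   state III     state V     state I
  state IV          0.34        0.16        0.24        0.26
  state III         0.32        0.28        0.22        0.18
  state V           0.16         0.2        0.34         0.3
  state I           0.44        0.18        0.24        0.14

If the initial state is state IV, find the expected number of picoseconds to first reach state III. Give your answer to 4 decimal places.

Let t(s) be the expected number of picoseconds to first reach state III from state s, with t(state III) = 0. Conditioning on the first picosecond:
t(state IV) = 1 + 0.34·t(state IV) + 0.24·t(state V) + 0.26·t(state I)
t(state V) = 1 + 0.16·t(state IV) + 0.34·t(state V) + 0.3·t(state I)
t(state I) = 1 + 0.44·t(state IV) + 0.24·t(state V) + 0.14·t(state I)
Solving: t(state IV) = 5.6980, t(state V) = 5.4402, t(state I) = 5.5963.
Expected picoseconds from state IV to state III: 5.6980.

5.6980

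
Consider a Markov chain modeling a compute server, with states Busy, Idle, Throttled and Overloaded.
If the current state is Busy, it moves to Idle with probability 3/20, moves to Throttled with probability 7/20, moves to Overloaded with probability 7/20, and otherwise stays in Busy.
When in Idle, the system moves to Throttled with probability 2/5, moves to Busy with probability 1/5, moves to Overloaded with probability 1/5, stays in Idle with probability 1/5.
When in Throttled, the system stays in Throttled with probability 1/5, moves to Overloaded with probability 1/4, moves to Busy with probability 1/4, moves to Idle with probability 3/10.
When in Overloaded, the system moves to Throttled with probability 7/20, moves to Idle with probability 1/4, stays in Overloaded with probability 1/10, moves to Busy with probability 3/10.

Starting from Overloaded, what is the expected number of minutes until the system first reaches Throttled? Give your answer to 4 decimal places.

Let t(s) be the expected number of minutes to first reach Throttled from state s, with t(Throttled) = 0. Conditioning on the first minute:
t(Busy) = 1 + 0.15·t(Busy) + 0.15·t(Idle) + 0.35·t(Overloaded)
t(Idle) = 1 + 0.2·t(Busy) + 0.2·t(Idle) + 0.2·t(Overloaded)
t(Overloaded) = 1 + 0.3·t(Busy) + 0.25·t(Idle) + 0.1·t(Overloaded)
Solving: t(Busy) = 2.7836, t(Idle) = 2.6389, t(Overloaded) = 2.7720.
Expected minutes from Overloaded to Throttled: 2.7720.

2.7720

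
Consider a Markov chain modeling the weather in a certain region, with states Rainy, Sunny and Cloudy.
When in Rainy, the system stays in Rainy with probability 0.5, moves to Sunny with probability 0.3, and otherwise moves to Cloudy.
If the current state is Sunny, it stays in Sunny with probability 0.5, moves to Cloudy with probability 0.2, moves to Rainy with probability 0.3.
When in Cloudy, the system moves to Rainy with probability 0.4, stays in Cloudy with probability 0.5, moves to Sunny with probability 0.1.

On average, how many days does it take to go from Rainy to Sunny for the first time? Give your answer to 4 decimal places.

4.1176

Let t(s) be the expected number of days to first reach Sunny from state s, with t(Sunny) = 0. Conditioning on the first day:
t(Rainy) = 1 + 0.5·t(Rainy) + 0.2·t(Cloudy)
t(Cloudy) = 1 + 0.4·t(Rainy) + 0.5·t(Cloudy)
Solving: t(Rainy) = 4.1176, t(Cloudy) = 5.2941.
Expected days from Rainy to Sunny: 4.1176.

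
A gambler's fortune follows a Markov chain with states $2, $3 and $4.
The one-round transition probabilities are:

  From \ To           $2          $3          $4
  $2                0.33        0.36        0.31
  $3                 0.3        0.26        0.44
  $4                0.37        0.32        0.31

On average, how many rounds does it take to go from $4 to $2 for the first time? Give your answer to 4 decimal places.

2.8664

Let t(s) be the expected number of rounds to first reach $2 from state s, with t($2) = 0. Conditioning on the first round:
t($3) = 1 + 0.26·t($3) + 0.44·t($4)
t($4) = 1 + 0.32·t($3) + 0.31·t($4)
Solving: t($3) = 3.0557, t($4) = 2.8664.
Expected rounds from $4 to $2: 2.8664.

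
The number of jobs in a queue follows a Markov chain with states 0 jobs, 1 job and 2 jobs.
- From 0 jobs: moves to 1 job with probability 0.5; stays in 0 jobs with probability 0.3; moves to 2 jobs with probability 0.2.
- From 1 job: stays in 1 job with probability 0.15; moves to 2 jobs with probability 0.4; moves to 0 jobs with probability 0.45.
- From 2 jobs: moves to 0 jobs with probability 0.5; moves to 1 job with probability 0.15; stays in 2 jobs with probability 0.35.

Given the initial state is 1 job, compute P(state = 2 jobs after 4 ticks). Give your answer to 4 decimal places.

0.3039

Propagate the distribution vector 4 ticks from 1 job.
After 0 ticks: (0.0000, 1.0000, 0.0000)
After 1 tick: (0.4500, 0.1500, 0.4000)
After 2 ticks: (0.4025, 0.3075, 0.2900)
After 3 ticks: (0.4041, 0.2909, 0.3050)
After 4 ticks: (0.4046, 0.2914, 0.3039)
P(in 2 jobs after 4 ticks) = 0.3039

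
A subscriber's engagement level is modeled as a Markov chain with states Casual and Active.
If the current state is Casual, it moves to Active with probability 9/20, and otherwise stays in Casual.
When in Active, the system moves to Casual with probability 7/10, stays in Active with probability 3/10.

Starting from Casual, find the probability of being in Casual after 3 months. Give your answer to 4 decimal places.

Propagate the distribution vector 3 months from Casual.
After 0 months: (1.0000, 0.0000)
After 1 month: (0.5500, 0.4500)
After 2 months: (0.6175, 0.3825)
After 3 months: (0.6074, 0.3926)
P(in Casual after 3 months) = 0.6074

0.6074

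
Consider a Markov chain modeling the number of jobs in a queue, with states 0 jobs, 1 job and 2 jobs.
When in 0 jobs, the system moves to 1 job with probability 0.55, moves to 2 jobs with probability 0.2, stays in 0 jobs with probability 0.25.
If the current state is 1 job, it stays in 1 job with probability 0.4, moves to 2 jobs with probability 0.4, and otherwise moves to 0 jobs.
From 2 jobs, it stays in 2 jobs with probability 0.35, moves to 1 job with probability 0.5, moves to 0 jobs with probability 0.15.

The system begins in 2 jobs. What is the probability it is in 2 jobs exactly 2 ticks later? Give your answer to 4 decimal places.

Sum over the intermediate state after 1 tick:
P = P(2 jobs→0 jobs)·P(0 jobs→2 jobs) + P(2 jobs→1 job)·P(1 job→2 jobs) + P(2 jobs→2 jobs)·P(2 jobs→2 jobs)
  = 0.15×0.2 + 0.5×0.4 + 0.35×0.35
  = 0.0300 + 0.2000 + 0.1225 = 0.3525

0.3525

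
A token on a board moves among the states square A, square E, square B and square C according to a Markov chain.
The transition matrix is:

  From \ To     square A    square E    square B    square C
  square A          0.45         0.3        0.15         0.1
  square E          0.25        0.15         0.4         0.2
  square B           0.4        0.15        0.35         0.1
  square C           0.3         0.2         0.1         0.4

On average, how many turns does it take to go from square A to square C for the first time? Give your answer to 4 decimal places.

Let t(s) be the expected number of turns to first reach square C from state s, with t(square C) = 0. Conditioning on the first turn:
t(square A) = 1 + 0.45·t(square A) + 0.3·t(square E) + 0.15·t(square B)
t(square E) = 1 + 0.25·t(square A) + 0.15·t(square E) + 0.4·t(square B)
t(square B) = 1 + 0.4·t(square A) + 0.15·t(square E) + 0.35·t(square B)
Solving: t(square A) = 8.1489, t(square E) = 7.4681, t(square B) = 8.2766.
Expected turns from square A to square C: 8.1489.

8.1489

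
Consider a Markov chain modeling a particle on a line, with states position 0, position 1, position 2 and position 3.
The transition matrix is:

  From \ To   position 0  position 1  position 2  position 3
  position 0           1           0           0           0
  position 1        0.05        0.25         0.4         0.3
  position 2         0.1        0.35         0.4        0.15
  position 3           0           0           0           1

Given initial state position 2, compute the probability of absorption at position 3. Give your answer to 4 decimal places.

Let h(s) be the probability of absorption at position 3 starting from transient state s. Then h(position 3) = 1 and h(position 0) = 0. By first-step analysis:
h(position 1) = 0.05·0 + 0.25·h(position 1) + 0.4·h(position 2) + 0.3·1
h(position 2) = 0.1·0 + 0.35·h(position 1) + 0.4·h(position 2) + 0.15·1
Solving: h(position 1) = 0.7742, h(position 2) = 0.7016.
Starting from position 2, the probability is 0.7016.

0.7016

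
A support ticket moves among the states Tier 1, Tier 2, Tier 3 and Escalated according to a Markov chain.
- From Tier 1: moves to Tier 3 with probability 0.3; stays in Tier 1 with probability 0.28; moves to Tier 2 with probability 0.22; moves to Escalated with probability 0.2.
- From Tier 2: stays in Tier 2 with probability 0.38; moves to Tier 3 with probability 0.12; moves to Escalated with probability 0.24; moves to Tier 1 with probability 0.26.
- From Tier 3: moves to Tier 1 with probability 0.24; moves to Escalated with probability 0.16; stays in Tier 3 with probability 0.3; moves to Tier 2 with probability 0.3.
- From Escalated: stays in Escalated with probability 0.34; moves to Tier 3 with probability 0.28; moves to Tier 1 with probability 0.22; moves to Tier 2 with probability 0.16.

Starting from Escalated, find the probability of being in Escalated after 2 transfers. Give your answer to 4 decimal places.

0.2428

Propagate the distribution vector 2 transfers from Escalated.
After 0 transfers: (0.0000, 0.0000, 0.0000, 1.0000)
After 1 transfer: (0.2200, 0.1600, 0.2800, 0.3400)
After 2 transfers: (0.2452, 0.2476, 0.2644, 0.2428)
P(in Escalated after 2 transfers) = 0.2428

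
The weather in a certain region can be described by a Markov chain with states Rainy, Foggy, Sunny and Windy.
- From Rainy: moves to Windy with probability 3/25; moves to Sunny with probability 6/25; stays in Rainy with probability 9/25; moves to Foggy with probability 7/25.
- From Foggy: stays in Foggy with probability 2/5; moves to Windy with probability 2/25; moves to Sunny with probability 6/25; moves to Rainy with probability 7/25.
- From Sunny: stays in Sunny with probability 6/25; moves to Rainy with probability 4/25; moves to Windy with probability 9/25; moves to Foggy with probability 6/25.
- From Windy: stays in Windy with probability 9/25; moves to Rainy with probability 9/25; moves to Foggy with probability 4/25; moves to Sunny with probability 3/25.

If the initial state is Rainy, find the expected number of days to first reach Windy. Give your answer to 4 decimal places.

6.0493

Let t(s) be the expected number of days to first reach Windy from state s, with t(Windy) = 0. Conditioning on the first day:
t(Rainy) = 1 + 0.36·t(Rainy) + 0.28·t(Foggy) + 0.24·t(Sunny)
t(Foggy) = 1 + 0.28·t(Rainy) + 0.4·t(Foggy) + 0.24·t(Sunny)
t(Sunny) = 1 + 0.16·t(Rainy) + 0.24·t(Foggy) + 0.24·t(Sunny)
Solving: t(Rainy) = 6.0493, t(Foggy) = 6.3242, t(Sunny) = 4.5864.
Expected days from Rainy to Windy: 6.0493.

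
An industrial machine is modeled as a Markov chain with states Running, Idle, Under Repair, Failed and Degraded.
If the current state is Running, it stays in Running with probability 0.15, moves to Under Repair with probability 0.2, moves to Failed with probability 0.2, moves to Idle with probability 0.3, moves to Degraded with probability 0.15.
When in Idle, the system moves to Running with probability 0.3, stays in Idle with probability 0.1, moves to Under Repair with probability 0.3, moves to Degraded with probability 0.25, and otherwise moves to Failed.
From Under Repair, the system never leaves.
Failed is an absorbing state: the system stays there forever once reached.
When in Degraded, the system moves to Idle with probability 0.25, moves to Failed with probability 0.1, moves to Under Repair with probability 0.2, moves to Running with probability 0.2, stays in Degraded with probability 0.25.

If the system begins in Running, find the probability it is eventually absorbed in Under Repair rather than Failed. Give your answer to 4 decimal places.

Let h(s) be the probability of absorption at Under Repair starting from transient state s. Then h(Under Repair) = 1 and h(Failed) = 0. By first-step analysis:
h(Running) = 0.15·h(Running) + 0.3·h(Idle) + 0.2·1 + 0.2·0 + 0.15·h(Degraded)
h(Idle) = 0.3·h(Running) + 0.1·h(Idle) + 0.3·1 + 0.05·0 + 0.25·h(Degraded)
h(Degraded) = 0.2·h(Running) + 0.25·h(Idle) + 0.2·1 + 0.1·0 + 0.25·h(Degraded)
Solving: h(Running) = 0.6083, h(Idle) = 0.7221, h(Degraded) = 0.6696.
Starting from Running, the probability is 0.6083.

0.6083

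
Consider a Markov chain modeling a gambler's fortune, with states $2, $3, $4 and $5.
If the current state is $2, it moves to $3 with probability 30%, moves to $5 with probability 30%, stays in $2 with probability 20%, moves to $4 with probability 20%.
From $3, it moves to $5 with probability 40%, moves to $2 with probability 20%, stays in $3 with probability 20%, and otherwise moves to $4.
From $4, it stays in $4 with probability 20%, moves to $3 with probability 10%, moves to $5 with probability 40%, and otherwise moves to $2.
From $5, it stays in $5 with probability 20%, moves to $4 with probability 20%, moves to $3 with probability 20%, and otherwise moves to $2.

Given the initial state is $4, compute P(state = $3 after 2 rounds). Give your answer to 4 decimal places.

0.2100

Propagate the distribution vector 2 rounds from $4.
After 0 rounds: (0.0000, 0.0000, 1.0000, 0.0000)
After 1 round: (0.3000, 0.1000, 0.2000, 0.4000)
After 2 rounds: (0.3000, 0.2100, 0.2000, 0.2900)
P(in $3 after 2 rounds) = 0.2100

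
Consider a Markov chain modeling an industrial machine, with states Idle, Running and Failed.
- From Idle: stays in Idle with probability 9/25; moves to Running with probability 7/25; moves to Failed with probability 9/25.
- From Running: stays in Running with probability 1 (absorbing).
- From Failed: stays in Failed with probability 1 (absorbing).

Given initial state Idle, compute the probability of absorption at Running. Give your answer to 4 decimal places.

0.4375

Let h(s) be the probability of absorption at Running starting from transient state s. Then h(Running) = 1 and h(Failed) = 0. By first-step analysis:
h(Idle) = 0.36·h(Idle) + 0.28·1 + 0.36·0
Solving: h(Idle) = 0.4375.
Starting from Idle, the probability is 0.4375.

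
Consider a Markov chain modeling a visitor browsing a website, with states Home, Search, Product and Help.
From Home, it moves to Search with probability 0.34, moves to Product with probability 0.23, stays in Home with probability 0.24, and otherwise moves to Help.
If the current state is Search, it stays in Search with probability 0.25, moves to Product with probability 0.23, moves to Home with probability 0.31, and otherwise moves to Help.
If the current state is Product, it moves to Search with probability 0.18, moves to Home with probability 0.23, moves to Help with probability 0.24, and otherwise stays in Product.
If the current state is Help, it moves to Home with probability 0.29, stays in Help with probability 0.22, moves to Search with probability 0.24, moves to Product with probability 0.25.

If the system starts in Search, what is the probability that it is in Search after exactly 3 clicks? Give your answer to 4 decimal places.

Propagate the distribution vector 3 clicks from Search.
After 0 clicks: (0.0000, 1.0000, 0.0000, 0.0000)
After 1 click: (0.3100, 0.2500, 0.2300, 0.2100)
After 2 clicks: (0.2657, 0.2597, 0.2618, 0.2128)
After 3 clicks: (0.2662, 0.2535, 0.2657, 0.2147)
P(in Search after 3 clicks) = 0.2535

0.2535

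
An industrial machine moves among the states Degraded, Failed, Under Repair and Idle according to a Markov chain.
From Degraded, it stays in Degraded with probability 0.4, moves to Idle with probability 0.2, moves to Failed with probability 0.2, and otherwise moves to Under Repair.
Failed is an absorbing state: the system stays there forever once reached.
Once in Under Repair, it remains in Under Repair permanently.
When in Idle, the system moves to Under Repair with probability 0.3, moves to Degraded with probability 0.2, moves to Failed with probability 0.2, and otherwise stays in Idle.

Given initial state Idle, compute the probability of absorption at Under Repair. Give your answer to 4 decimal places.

Let h(s) be the probability of absorption at Under Repair starting from transient state s. Then h(Under Repair) = 1 and h(Failed) = 0. By first-step analysis:
h(Degraded) = 0.4·h(Degraded) + 0.2·0 + 0.2·1 + 0.2·h(Idle)
h(Idle) = 0.2·h(Degraded) + 0.2·0 + 0.3·1 + 0.3·h(Idle)
Solving: h(Degraded) = 0.5263, h(Idle) = 0.5789.
Starting from Idle, the probability is 0.5789.

0.5789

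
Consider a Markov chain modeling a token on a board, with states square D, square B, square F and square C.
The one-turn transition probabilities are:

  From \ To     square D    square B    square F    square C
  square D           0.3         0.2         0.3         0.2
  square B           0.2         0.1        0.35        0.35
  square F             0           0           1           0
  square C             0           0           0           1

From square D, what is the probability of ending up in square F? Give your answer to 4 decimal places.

Let h(s) be the probability of absorption at square F starting from transient state s. Then h(square F) = 1 and h(square C) = 0. By first-step analysis:
h(square D) = 0.3·h(square D) + 0.2·h(square B) + 0.3·1 + 0.2·0
h(square B) = 0.2·h(square D) + 0.1·h(square B) + 0.35·1 + 0.35·0
Solving: h(square D) = 0.5763, h(square B) = 0.5169.
Starting from square D, the probability is 0.5763.

0.5763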